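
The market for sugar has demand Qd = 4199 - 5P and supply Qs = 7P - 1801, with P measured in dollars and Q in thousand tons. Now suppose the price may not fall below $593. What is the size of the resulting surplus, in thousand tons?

1116

In a free market, 4199 - 5P = 7P - 1801 gives the equilibrium P* = 500, Q* = 1699.
Because the floor (593) lies above the market-clearing price, it is binding.
At P = 593: Qd = 4199 - 5·593 = 1234 and Qs = 7·593 - 1801 = 2350.
Surplus = Qs - Qd = 2350 - 1234 = 1116.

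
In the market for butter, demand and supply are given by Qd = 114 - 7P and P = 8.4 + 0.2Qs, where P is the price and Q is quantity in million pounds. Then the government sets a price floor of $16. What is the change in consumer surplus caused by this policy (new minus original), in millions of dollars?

-37.5

Rearranging supply gives Qs = 5P - 42. In a free market, 114 - 7P = 5P - 42 gives the equilibrium P* = 13, Q* = 23.
Because the floor (16) lies above the market-clearing price, it is binding.
At P = 16: Qd = 114 - 7·16 = 2 and Qs = 5·16 - 42 = 38.
Consumer surplus without the control is ½ · (114/7 - 13) · 23 = 529/14.
With the floor, consumers buy 2 units at 16, so CS = ½ · (114/7 - 16) · 2 = 2/7.
Change in consumer surplus = 2/7 - 529/14 = -37.5.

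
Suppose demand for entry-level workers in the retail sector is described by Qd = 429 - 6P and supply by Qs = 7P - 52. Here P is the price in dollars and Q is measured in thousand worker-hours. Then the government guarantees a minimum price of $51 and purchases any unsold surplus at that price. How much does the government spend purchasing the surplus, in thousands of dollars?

Setting quantity demanded equal to quantity supplied, 429 - 6P = 7P - 52, gives P* = 37 and Q* = 207.
Because the floor (51) lies above the market-clearing price, it is binding.
At P = 51: Qd = 429 - 6·51 = 123 and Qs = 7·51 - 52 = 305.
Surplus = Qs - Qd = 182.
Government expenditure = surplus × support price = 182 × 51 = 9282.

9282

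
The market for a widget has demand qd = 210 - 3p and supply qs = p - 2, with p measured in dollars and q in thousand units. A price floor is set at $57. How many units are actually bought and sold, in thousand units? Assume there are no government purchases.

39

Equilibrium: 210 - 3p = p - 2, so 212 = 4p and p* = 53, q* = 51.
Since 57 > 53, the floor is binding.
At p = 57: qd = 210 - 3·57 = 39 and qs = 57 - 2 = 55.
The quantity actually transacted is the short side, demand: 39.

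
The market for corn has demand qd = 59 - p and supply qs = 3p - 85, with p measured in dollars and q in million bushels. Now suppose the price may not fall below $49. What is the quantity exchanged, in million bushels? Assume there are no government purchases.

10

In a free market, 59 - p = 3p - 85 gives the equilibrium p* = 36, q* = 23.
Since 49 > 36, the floor is binding.
At p = 49: qd = 59 - 49 = 10 and qs = 3·49 - 85 = 62.
The quantity actually transacted is the short side, demand: 10.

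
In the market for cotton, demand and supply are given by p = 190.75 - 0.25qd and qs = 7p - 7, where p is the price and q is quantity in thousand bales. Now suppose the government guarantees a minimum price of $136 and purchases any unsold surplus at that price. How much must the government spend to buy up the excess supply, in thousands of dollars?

Rearranging demand gives qd = 763 - 4p. Equilibrium: 763 - 4p = 7p - 7, so 770 = 11p and p* = 70, q* = 483.
Since 136 > 70, the floor is binding.
At p = 136: qd = 763 - 4·136 = 219 and qs = 7·136 - 7 = 945.
Surplus = qs - qd = 726.
Government expenditure = surplus × support price = 726 × 136 = 98736.

98736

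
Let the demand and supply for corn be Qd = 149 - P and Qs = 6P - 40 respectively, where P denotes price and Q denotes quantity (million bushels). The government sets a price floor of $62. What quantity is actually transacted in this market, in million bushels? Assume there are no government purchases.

Without the control the market clears where 149 - P = 6P - 40, i.e. P* = 27 and Q* = 122.
Because the floor (62) lies above the market-clearing price, it is binding.
At P = 62: Qd = 149 - 62 = 87 and Qs = 6·62 - 40 = 332.
The quantity actually transacted is the short side, demand: 87.

87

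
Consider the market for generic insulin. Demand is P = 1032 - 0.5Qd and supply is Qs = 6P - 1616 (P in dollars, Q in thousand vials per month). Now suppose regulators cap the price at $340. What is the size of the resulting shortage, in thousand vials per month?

Rearranging demand gives Qd = 2064 - 2P. Without the control the market clears where 2064 - 2P = 6P - 1616, i.e. P* = 460 and Q* = 1144.
The ceiling of 340 is below the equilibrium price 460, so it binds.
At P = 340: Qd = 2064 - 2·340 = 1384 and Qs = 6·340 - 1616 = 424.
Shortage = Qd - Qs = 1384 - 424 = 960.

960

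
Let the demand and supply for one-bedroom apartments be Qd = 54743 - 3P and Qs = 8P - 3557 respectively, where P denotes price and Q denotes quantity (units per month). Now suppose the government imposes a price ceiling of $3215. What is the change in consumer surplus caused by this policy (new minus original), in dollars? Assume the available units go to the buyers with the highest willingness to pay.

Without the control the market clears where 54743 - 3P = 8P - 3557, i.e. P* = 5300 and Q* = 38843.
The ceiling of 3215 is below the equilibrium price 5300, so it binds.
At P = 3215: Qd = 54743 - 3·3215 = 45098 and Qs = 8·3215 - 3557 = 22163.
Consumer surplus without the control is ½ · (54743/3 - 5300) · 38843 = 1508778649/6.
With the ceiling, 22163 units are sold at 3215 (assume they go to the highest-value buyers). The demand price at Q = 22163 is 10860, so CS = ½ · [(54743/3 - 3215) + (10860 - 3215)] · 22163 = 1507815379/6.
Change in consumer surplus = 1507815379/6 - 1508778649/6 = -160545.

-160545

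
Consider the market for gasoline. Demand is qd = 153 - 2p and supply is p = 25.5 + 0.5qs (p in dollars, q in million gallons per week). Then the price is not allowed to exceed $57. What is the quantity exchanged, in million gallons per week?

51

Rearranging supply gives qs = 2p - 51. In a free market, 153 - 2p = 2p - 51 gives the equilibrium p* = 51, q* = 51.
Since 57 is above p* = 51, the ceiling does not bind and the free-market outcome prevails.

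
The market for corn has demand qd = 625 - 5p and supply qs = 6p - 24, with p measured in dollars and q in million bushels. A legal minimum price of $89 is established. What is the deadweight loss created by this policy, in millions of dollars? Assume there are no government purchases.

4125

In a free market, 625 - 5p = 6p - 24 gives the equilibrium p* = 59, q* = 330.
Because the floor (89) lies above the market-clearing price, it is binding.
At p = 89: qd = 625 - 5·89 = 180 and qs = 6·89 - 24 = 510.
Quantity traded falls to 180. At q = 180 the demand price is (625 - 180)/5 = 89 and the supply price is (24 + 180)/6 = 34.
Deadweight loss = ½ · (89 - 34) · (330 - 180) = ½ · 55 · 150 = 4125.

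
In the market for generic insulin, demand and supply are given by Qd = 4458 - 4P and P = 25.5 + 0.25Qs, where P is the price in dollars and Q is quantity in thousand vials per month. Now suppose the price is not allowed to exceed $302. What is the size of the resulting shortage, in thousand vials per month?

Rearranging supply gives Qs = 4P - 102. Setting quantity demanded equal to quantity supplied, 4458 - 4P = 4P - 102, gives P* = 570 and Q* = 2178.
Since 302 < 570, the ceiling is binding.
At P = 302: Qd = 4458 - 4·302 = 3250 and Qs = 4·302 - 102 = 1106.
Shortage = Qd - Qs = 3250 - 1106 = 2144.

2144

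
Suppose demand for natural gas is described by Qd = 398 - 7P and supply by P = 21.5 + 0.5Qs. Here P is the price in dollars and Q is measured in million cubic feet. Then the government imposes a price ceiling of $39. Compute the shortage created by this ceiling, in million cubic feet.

Rearranging supply gives Qs = 2P - 43. Equilibrium: 398 - 7P = 2P - 43, so 441 = 9P and P* = 49, Q* = 55.
Since 39 < 49, the ceiling is binding.
At P = 39: Qd = 398 - 7·39 = 125 and Qs = 2·39 - 43 = 35.
Shortage = Qd - Qs = 125 - 35 = 90.

90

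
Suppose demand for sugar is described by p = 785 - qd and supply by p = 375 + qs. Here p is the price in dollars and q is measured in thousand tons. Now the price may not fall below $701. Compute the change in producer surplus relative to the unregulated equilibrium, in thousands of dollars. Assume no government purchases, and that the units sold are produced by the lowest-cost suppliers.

Rearranging demand gives qd = 785 - p; rearranging supply gives qs = p - 375. In a free market, 785 - p = p - 375 gives the equilibrium p* = 580, q* = 205.
Since 701 > 580, the floor is binding.
At p = 701: qd = 785 - 701 = 84 and qs = 701 - 375 = 326.
Producer surplus without the control is ½ · (580 - 375) · 205 = 21012.5.
With the floor, 84 units are sold at 701. The supply price at q = 84 is 459, so PS = ½ · [(701 - 375) + (701 - 459)] · 84 = 23856.
Change in producer surplus = 23856 - 21012.5 = 2843.5.

2843.5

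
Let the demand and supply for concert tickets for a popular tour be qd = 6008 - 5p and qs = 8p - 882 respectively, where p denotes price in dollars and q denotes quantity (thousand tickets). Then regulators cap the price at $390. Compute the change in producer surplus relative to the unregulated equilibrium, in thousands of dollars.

-391720

Equilibrium: 6008 - 5p = 8p - 882, so 6890 = 13p and p* = 530, q* = 3358.
Because the ceiling (390) lies below the market-clearing price, it is binding.
At p = 390: qd = 6008 - 5·390 = 4058 and qs = 8·390 - 882 = 2238.
Producer surplus without the control is ½ · (530 - 110.25) · 3358 = 704760.25.
With the ceiling, producers sell 2238 units at 390, so PS = ½ · (390 - 110.25) · 2238 = 313040.25.
Change in producer surplus = 313040.25 - 704760.25 = -391720.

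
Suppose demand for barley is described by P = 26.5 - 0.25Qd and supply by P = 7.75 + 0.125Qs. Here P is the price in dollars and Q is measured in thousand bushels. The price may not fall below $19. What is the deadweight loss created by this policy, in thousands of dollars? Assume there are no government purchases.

Rearranging demand gives Qd = 106 - 4P; rearranging supply gives Qs = 8P - 62. Setting quantity demanded equal to quantity supplied, 106 - 4P = 8P - 62, gives P* = 14 and Q* = 50.
The floor of 19 is above the equilibrium price 14, so it binds.
At P = 19: Qd = 106 - 4·19 = 30 and Qs = 8·19 - 62 = 90.
Quantity traded falls to 30. At Q = 30 the demand price is (106 - 30)/4 = 19 and the supply price is (62 + 30)/8 = 11.5.
Deadweight loss = ½ · (19 - 11.5) · (50 - 30) = ½ · 7.5 · 20 = 75.

75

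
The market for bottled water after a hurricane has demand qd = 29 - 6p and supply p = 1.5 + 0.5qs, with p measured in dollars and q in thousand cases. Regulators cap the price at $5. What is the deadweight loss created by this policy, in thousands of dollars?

Rearranging supply gives qs = 2p - 3. Setting quantity demanded equal to quantity supplied, 29 - 6p = 2p - 3, gives p* = 4 and q* = 5.
Since 5 is above p* = 4, the ceiling does not bind and the free-market outcome prevails.
Since the control does not bind, no trades are prevented and deadweight loss is zero.

0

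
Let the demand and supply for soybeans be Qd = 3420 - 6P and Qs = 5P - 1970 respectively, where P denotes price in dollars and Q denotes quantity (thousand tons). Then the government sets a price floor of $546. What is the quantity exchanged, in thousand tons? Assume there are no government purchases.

In a free market, 3420 - 6P = 5P - 1970 gives the equilibrium P* = 490, Q* = 480.
Because the floor (546) lies above the market-clearing price, it is binding.
At P = 546: Qd = 3420 - 6·546 = 144 and Qs = 5·546 - 1970 = 760.
The quantity actually transacted is the short side, demand: 144.

144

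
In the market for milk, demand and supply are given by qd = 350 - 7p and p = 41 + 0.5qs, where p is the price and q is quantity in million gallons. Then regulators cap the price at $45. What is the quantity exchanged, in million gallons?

8

Rearranging supply gives qs = 2p - 82. Setting quantity demanded equal to quantity supplied, 350 - 7p = 2p - 82, gives p* = 48 and q* = 14.
Because the ceiling (45) lies below the market-clearing price, it is binding.
At p = 45: qd = 350 - 7·45 = 35 and qs = 2·45 - 82 = 8.
The quantity actually transacted is the short side, supply: 8.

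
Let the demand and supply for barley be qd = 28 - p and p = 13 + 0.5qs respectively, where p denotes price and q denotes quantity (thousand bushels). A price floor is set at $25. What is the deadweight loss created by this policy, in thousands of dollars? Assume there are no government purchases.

Rearranging supply gives qs = 2p - 26. Without the control the market clears where 28 - p = 2p - 26, i.e. p* = 18 and q* = 10.
The floor of 25 is above the equilibrium price 18, so it binds.
At p = 25: qd = 28 - 25 = 3 and qs = 2·25 - 26 = 24.
Quantity traded falls to 3. At q = 3 the demand price is 28 - 3 = 25 and the supply price is (26 + 3)/2 = 14.5.
Deadweight loss = ½ · (25 - 14.5) · (10 - 3) = ½ · 10.5 · 7 = 36.75.

36.75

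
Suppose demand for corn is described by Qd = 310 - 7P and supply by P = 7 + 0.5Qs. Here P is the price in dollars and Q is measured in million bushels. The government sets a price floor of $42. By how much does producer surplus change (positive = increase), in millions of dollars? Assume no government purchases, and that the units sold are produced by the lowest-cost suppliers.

-345

Rearranging supply gives Qs = 2P - 14. Without the control the market clears where 310 - 7P = 2P - 14, i.e. P* = 36 and Q* = 58.
The floor of 42 is above the equilibrium price 36, so it binds.
At P = 42: Qd = 310 - 7·42 = 16 and Qs = 2·42 - 14 = 70.
Producer surplus without the control is ½ · (36 - 7) · 58 = 841.
With the floor, 16 units are sold at 42. The supply price at Q = 16 is 15, so PS = ½ · [(42 - 7) + (42 - 15)] · 16 = 496.
Change in producer surplus = 496 - 841 = -345.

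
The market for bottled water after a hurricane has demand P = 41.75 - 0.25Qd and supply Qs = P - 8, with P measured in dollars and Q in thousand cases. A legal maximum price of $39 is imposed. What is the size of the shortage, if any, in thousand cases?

Rearranging demand gives Qd = 167 - 4P. Setting quantity demanded equal to quantity supplied, 167 - 4P = P - 8, gives P* = 35 and Q* = 27.
Since 39 is above P* = 35, the ceiling does not bind and the free-market outcome prevails.
Since the control does not bind, there is no shortage.

0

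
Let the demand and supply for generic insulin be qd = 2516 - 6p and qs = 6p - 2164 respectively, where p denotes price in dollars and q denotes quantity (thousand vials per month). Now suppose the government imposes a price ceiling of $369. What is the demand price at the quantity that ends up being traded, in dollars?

Equilibrium: 2516 - 6p = 6p - 2164, so 4680 = 12p and p* = 390, q* = 176.
Since 369 < 390, the ceiling is binding.
At p = 369: qd = 2516 - 6·369 = 302 and qs = 6·369 - 2164 = 50.
Only 50 units reach the market. On the demand curve, the marginal buyer's willingness to pay at q = 50 is (2516 - 50)/6 = 411.

411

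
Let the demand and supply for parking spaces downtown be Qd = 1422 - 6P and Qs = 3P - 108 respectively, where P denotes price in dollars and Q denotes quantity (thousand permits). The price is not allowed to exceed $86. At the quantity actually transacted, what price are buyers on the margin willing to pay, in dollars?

212

Equilibrium: 1422 - 6P = 3P - 108, so 1530 = 9P and P* = 170, Q* = 402.
Because the ceiling (86) lies below the market-clearing price, it is binding.
At P = 86: Qd = 1422 - 6·86 = 906 and Qs = 3·86 - 108 = 150.
Only 150 units reach the market. On the demand curve, the marginal buyer's willingness to pay at Q = 150 is (1422 - 150)/6 = 212.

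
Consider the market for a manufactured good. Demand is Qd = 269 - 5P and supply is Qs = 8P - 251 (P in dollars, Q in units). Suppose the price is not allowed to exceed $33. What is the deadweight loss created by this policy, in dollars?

Equilibrium: 269 - 5P = 8P - 251, so 520 = 13P and P* = 40, Q* = 69.
Because the ceiling (33) lies below the market-clearing price, it is binding.
At P = 33: Qd = 269 - 5·33 = 104 and Qs = 8·33 - 251 = 13.
Quantity traded falls to 13. At Q = 13 the demand price is (269 - 13)/5 = 51.2 and the supply price is (251 + 13)/8 = 33.
Deadweight loss = ½ · (51.2 - 33) · (69 - 13) = ½ · 18.2 · 56 = 509.6.

509.6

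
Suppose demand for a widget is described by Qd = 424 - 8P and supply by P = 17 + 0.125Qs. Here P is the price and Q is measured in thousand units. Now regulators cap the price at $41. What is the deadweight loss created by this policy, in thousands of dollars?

0

Rearranging supply gives Qs = 8P - 136. Without the control the market clears where 424 - 8P = 8P - 136, i.e. P* = 35 and Q* = 144.
The ceiling of 41 is above the equilibrium price 35, so it is not binding; the market clears at P* = 35, Q* = 144.
Since the control does not bind, no trades are prevented and deadweight loss is zero.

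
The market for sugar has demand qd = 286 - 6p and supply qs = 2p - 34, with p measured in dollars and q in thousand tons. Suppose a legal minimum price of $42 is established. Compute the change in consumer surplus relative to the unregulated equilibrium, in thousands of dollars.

-80

In a free market, 286 - 6p = 2p - 34 gives the equilibrium p* = 40, q* = 46.
Since 42 > 40, the floor is binding.
At p = 42: qd = 286 - 6·42 = 34 and qs = 2·42 - 34 = 50.
Consumer surplus without the control is ½ · (143/3 - 40) · 46 = 529/3.
With the floor, consumers buy 34 units at 42, so CS = ½ · (143/3 - 42) · 34 = 289/3.
Change in consumer surplus = 289/3 - 529/3 = -80.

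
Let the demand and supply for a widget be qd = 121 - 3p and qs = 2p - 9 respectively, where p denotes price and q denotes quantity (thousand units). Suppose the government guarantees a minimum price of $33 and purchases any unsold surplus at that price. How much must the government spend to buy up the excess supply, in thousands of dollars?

1155

In a free market, 121 - 3p = 2p - 9 gives the equilibrium p* = 26, q* = 43.
The floor of 33 is above the equilibrium price 26, so it binds.
At p = 33: qd = 121 - 3·33 = 22 and qs = 2·33 - 9 = 57.
Surplus = qs - qd = 35.
Government expenditure = surplus × support price = 35 × 33 = 1155.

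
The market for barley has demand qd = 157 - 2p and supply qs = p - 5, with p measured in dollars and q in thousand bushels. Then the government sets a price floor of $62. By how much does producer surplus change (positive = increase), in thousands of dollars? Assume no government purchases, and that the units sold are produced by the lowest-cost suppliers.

Setting quantity demanded equal to quantity supplied, 157 - 2p = p - 5, gives p* = 54 and q* = 49.
Since 62 > 54, the floor is binding.
At p = 62: qd = 157 - 2·62 = 33 and qs = 62 - 5 = 57.
Producer surplus without the control is ½ · (54 - 5) · 49 = 1200.5.
With the floor, 33 units are sold at 62. The supply price at q = 33 is 38, so PS = ½ · [(62 - 5) + (62 - 38)] · 33 = 1336.5.
Change in producer surplus = 1336.5 - 1200.5 = 136.

136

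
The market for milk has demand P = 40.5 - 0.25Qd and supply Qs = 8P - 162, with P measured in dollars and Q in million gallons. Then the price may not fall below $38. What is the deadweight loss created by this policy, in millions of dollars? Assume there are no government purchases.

363

Rearranging demand gives Qd = 162 - 4P. In a free market, 162 - 4P = 8P - 162 gives the equilibrium P* = 27, Q* = 54.
Because the floor (38) lies above the market-clearing price, it is binding.
At P = 38: Qd = 162 - 4·38 = 10 and Qs = 8·38 - 162 = 142.
Quantity traded falls to 10. At Q = 10 the demand price is (162 - 10)/4 = 38 and the supply price is (162 + 10)/8 = 21.5.
Deadweight loss = ½ · (38 - 21.5) · (54 - 10) = ½ · 16.5 · 44 = 363.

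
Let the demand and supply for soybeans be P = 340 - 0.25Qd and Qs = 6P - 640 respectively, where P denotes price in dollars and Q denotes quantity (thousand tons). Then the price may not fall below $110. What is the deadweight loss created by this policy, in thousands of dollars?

0

Rearranging demand gives Qd = 1360 - 4P. Setting quantity demanded equal to quantity supplied, 1360 - 4P = 6P - 640, gives P* = 200 and Q* = 560.
Since 110 is below P* = 200, the floor does not bind and the free-market outcome prevails.
Since the control does not bind, no trades are prevented and deadweight loss is zero.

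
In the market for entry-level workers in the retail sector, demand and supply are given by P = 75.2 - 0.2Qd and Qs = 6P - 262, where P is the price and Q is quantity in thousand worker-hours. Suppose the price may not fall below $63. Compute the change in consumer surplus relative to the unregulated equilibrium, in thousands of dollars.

-367.5

Rearranging demand gives Qd = 376 - 5P. Equilibrium: 376 - 5P = 6P - 262, so 638 = 11P and P* = 58, Q* = 86.
Since 63 > 58, the floor is binding.
At P = 63: Qd = 376 - 5·63 = 61 and Qs = 6·63 - 262 = 116.
Consumer surplus without the control is ½ · (75.2 - 58) · 86 = 739.6.
With the floor, consumers buy 61 units at 63, so CS = ½ · (75.2 - 63) · 61 = 372.1.
Change in consumer surplus = 372.1 - 739.6 = -367.5.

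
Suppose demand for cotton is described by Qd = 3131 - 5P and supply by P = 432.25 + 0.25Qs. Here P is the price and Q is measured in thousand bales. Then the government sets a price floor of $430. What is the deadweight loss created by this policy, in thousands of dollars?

Rearranging supply gives Qs = 4P - 1729. In a free market, 3131 - 5P = 4P - 1729 gives the equilibrium P* = 540, Q* = 431.
The floor of 430 is below the equilibrium price 540, so it is not binding; the market clears at P* = 540, Q* = 431.
Since the control does not bind, no trades are prevented and deadweight loss is zero.

0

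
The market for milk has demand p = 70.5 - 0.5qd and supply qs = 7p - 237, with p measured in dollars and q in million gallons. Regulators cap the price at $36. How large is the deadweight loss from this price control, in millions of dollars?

Rearranging demand gives qd = 141 - 2p. In a free market, 141 - 2p = 7p - 237 gives the equilibrium p* = 42, q* = 57.
Since 36 < 42, the ceiling is binding.
At p = 36: qd = 141 - 2·36 = 69 and qs = 7·36 - 237 = 15.
Quantity traded falls to 15. At q = 15 the demand price is (141 - 15)/2 = 63 and the supply price is (237 + 15)/7 = 36.
Deadweight loss = ½ · (63 - 36) · (57 - 15) = ½ · 27 · 42 = 567.

567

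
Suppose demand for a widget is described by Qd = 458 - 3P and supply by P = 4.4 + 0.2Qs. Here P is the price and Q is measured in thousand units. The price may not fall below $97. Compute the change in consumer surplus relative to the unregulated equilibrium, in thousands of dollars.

-8232.5

Rearranging supply gives Qs = 5P - 22. Equilibrium: 458 - 3P = 5P - 22, so 480 = 8P and P* = 60, Q* = 278.
Since 97 > 60, the floor is binding.
At P = 97: Qd = 458 - 3·97 = 167 and Qs = 5·97 - 22 = 463.
Consumer surplus without the control is ½ · (458/3 - 60) · 278 = 38642/3.
With the floor, consumers buy 167 units at 97, so CS = ½ · (458/3 - 97) · 167 = 27889/6.
Change in consumer surplus = 27889/6 - 38642/3 = -8232.5.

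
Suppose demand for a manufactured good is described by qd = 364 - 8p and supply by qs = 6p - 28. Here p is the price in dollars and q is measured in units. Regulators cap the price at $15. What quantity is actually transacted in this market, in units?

Setting quantity demanded equal to quantity supplied, 364 - 8p = 6p - 28, gives p* = 28 and q* = 140.
The ceiling of 15 is below the equilibrium price 28, so it binds.
At p = 15: qd = 364 - 8·15 = 244 and qs = 6·15 - 28 = 62.
The quantity actually transacted is the short side, supply: 62.

62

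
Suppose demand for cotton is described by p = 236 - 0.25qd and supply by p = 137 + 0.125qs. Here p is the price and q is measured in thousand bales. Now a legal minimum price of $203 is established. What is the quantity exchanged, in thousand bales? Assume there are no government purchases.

Rearranging demand gives qd = 944 - 4p; rearranging supply gives qs = 8p - 1096. Without the control the market clears where 944 - 4p = 8p - 1096, i.e. p* = 170 and q* = 264.
The floor of 203 is above the equilibrium price 170, so it binds.
At p = 203: qd = 944 - 4·203 = 132 and qs = 8·203 - 1096 = 528.
The quantity actually transacted is the short side, demand: 132.

132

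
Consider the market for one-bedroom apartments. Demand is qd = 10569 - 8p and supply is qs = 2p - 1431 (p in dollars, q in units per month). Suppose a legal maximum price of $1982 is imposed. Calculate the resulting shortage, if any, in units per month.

Equilibrium: 10569 - 8p = 2p - 1431, so 12000 = 10p and p* = 1200, q* = 969.
The ceiling of 1982 is above the equilibrium price 1200, so it is not binding; the market clears at p* = 1200, q* = 969.
Since the control does not bind, there is no shortage.

0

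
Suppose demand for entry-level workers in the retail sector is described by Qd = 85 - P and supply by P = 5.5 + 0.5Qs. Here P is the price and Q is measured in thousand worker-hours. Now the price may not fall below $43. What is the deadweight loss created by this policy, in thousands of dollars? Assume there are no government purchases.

90.75

Rearranging supply gives Qs = 2P - 11. Without the control the market clears where 85 - P = 2P - 11, i.e. P* = 32 and Q* = 53.
The floor of 43 is above the equilibrium price 32, so it binds.
At P = 43: Qd = 85 - 43 = 42 and Qs = 2·43 - 11 = 75.
Quantity traded falls to 42. At Q = 42 the demand price is 85 - 42 = 43 and the supply price is (11 + 42)/2 = 26.5.
Deadweight loss = ½ · (43 - 26.5) · (53 - 42) = ½ · 16.5 · 11 = 90.75.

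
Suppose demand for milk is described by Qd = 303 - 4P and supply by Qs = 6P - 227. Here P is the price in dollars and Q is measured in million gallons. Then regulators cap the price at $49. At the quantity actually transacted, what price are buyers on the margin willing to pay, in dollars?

In a free market, 303 - 4P = 6P - 227 gives the equilibrium P* = 53, Q* = 91.
The ceiling of 49 is below the equilibrium price 53, so it binds.
At P = 49: Qd = 303 - 4·49 = 107 and Qs = 6·49 - 227 = 67.
Only 67 units reach the market. On the demand curve, the marginal buyer's willingness to pay at Q = 67 is (303 - 67)/4 = 59.

59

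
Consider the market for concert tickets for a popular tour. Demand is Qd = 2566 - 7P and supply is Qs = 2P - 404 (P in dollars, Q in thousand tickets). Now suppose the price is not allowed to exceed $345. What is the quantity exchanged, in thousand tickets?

In a free market, 2566 - 7P = 2P - 404 gives the equilibrium P* = 330, Q* = 256.
The ceiling of 345 is above the equilibrium price 330, so it is not binding; the market clears at P* = 330, Q* = 256.

256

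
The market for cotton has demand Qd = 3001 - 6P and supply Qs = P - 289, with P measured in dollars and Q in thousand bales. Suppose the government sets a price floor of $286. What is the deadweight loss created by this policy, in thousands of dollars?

In a free market, 3001 - 6P = P - 289 gives the equilibrium P* = 470, Q* = 181.
Since 286 is below P* = 470, the floor does not bind and the free-market outcome prevails.
Since the control does not bind, no trades are prevented and deadweight loss is zero.

0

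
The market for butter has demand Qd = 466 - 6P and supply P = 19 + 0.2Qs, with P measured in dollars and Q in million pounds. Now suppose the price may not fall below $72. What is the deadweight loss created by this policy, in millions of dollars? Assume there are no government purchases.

2910.6

Rearranging supply gives Qs = 5P - 95. Setting quantity demanded equal to quantity supplied, 466 - 6P = 5P - 95, gives P* = 51 and Q* = 160.
The floor of 72 is above the equilibrium price 51, so it binds.
At P = 72: Qd = 466 - 6·72 = 34 and Qs = 5·72 - 95 = 265.
Quantity traded falls to 34. At Q = 34 the demand price is (466 - 34)/6 = 72 and the supply price is (95 + 34)/5 = 25.8.
Deadweight loss = ½ · (72 - 25.8) · (160 - 34) = ½ · 46.2 · 126 = 2910.6.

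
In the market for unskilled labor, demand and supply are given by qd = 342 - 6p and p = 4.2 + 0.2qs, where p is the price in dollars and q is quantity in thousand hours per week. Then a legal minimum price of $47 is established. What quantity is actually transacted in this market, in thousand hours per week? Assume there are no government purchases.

Rearranging supply gives qs = 5p - 21. Setting quantity demanded equal to quantity supplied, 342 - 6p = 5p - 21, gives p* = 33 and q* = 144.
The floor of 47 is above the equilibrium price 33, so it binds.
At p = 47: qd = 342 - 6·47 = 60 and qs = 5·47 - 21 = 214.
The quantity actually transacted is the short side, demand: 60.

60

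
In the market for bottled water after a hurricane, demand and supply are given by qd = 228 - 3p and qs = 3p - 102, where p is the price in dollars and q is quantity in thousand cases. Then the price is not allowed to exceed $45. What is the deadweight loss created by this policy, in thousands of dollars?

300

Without the control the market clears where 228 - 3p = 3p - 102, i.e. p* = 55 and q* = 63.
Because the ceiling (45) lies below the market-clearing price, it is binding.
At p = 45: qd = 228 - 3·45 = 93 and qs = 3·45 - 102 = 33.
Quantity traded falls to 33. At q = 33 the demand price is (228 - 33)/3 = 65 and the supply price is (102 + 33)/3 = 45.
Deadweight loss = ½ · (65 - 45) · (63 - 33) = ½ · 20 · 30 = 300.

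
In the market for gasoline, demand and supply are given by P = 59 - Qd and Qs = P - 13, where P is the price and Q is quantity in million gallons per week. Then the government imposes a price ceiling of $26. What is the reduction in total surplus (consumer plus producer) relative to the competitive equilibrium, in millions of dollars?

Rearranging demand gives Qd = 59 - P. Without the control the market clears where 59 - P = P - 13, i.e. P* = 36 and Q* = 23.
Since 26 < 36, the ceiling is binding.
At P = 26: Qd = 59 - 26 = 33 and Qs = 26 - 13 = 13.
Quantity traded falls to 13. At Q = 13 the demand price is 59 - 13 = 46 and the supply price is 13 + 13 = 26.
Deadweight loss = ½ · (46 - 26) · (23 - 13) = ½ · 20 · 10 = 100.

100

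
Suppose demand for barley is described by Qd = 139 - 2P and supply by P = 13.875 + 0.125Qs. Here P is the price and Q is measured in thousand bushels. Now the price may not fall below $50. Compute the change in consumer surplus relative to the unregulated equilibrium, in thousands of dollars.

Rearranging supply gives Qs = 8P - 111. Without the control the market clears where 139 - 2P = 8P - 111, i.e. P* = 25 and Q* = 89.
The floor of 50 is above the equilibrium price 25, so it binds.
At P = 50: Qd = 139 - 2·50 = 39 and Qs = 8·50 - 111 = 289.
Consumer surplus without the control is ½ · (69.5 - 25) · 89 = 1980.25.
With the floor, consumers buy 39 units at 50, so CS = ½ · (69.5 - 50) · 39 = 380.25.
Change in consumer surplus = 380.25 - 1980.25 = -1600.

-1600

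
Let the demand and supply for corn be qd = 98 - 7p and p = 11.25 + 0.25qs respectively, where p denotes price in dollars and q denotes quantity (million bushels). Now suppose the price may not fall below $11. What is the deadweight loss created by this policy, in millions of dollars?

Rearranging supply gives qs = 4p - 45. In a free market, 98 - 7p = 4p - 45 gives the equilibrium p* = 13, q* = 7.
Since 11 is below p* = 13, the floor does not bind and the free-market outcome prevails.
Since the control does not bind, no trades are prevented and deadweight loss is zero.

0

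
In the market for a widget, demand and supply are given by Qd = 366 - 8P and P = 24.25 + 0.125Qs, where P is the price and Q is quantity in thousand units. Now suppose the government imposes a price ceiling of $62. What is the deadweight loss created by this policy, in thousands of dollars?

0

Rearranging supply gives Qs = 8P - 194. Without the control the market clears where 366 - 8P = 8P - 194, i.e. P* = 35 and Q* = 86.
The ceiling of 62 is above the equilibrium price 35, so it is not binding; the market clears at P* = 35, Q* = 86.
Since the control does not bind, no trades are prevented and deadweight loss is zero.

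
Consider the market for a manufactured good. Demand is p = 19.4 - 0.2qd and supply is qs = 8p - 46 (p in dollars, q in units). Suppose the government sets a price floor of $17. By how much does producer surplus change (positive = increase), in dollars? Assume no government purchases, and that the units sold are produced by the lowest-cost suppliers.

15.75

Rearranging demand gives qd = 97 - 5p. In a free market, 97 - 5p = 8p - 46 gives the equilibrium p* = 11, q* = 42.
The floor of 17 is above the equilibrium price 11, so it binds.
At p = 17: qd = 97 - 5·17 = 12 and qs = 8·17 - 46 = 90.
Producer surplus without the control is ½ · (11 - 5.75) · 42 = 110.25.
With the floor, 12 units are sold at 17. The supply price at q = 12 is 7.25, so PS = ½ · [(17 - 5.75) + (17 - 7.25)] · 12 = 126.
Change in producer surplus = 126 - 110.25 = 15.75.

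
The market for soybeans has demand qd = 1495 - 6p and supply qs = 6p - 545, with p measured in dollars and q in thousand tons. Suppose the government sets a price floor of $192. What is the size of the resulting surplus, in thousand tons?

Setting quantity demanded equal to quantity supplied, 1495 - 6p = 6p - 545, gives p* = 170 and q* = 475.
The floor of 192 is above the equilibrium price 170, so it binds.
At p = 192: qd = 1495 - 6·192 = 343 and qs = 6·192 - 545 = 607.
Surplus = qs - qd = 607 - 343 = 264.

264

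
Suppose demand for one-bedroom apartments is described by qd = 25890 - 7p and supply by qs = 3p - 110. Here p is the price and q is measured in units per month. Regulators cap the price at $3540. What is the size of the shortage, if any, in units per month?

In a free market, 25890 - 7p = 3p - 110 gives the equilibrium p* = 2600, q* = 7690.
Since 3540 is above p* = 2600, the ceiling does not bind and the free-market outcome prevails.
Since the control does not bind, there is no shortage.

0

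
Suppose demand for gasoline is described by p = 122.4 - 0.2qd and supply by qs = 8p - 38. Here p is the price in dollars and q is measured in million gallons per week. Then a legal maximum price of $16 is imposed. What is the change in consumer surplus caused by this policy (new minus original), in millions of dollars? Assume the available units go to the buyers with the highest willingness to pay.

-4338.4

Rearranging demand gives qd = 612 - 5p. In a free market, 612 - 5p = 8p - 38 gives the equilibrium p* = 50, q* = 362.
The ceiling of 16 is below the equilibrium price 50, so it binds.
At p = 16: qd = 612 - 5·16 = 532 and qs = 8·16 - 38 = 90.
Consumer surplus without the control is ½ · (122.4 - 50) · 362 = 13104.4.
With the ceiling, 90 units are sold at 16 (assume they go to the highest-value buyers). The demand price at q = 90 is 104.4, so CS = ½ · [(122.4 - 16) + (104.4 - 16)] · 90 = 8766.
Change in consumer surplus = 8766 - 13104.4 = -4338.4.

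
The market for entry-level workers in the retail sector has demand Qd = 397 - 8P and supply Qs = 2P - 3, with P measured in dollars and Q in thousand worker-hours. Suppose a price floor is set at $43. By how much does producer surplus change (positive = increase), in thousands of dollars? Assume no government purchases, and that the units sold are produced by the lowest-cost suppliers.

15

Equilibrium: 397 - 8P = 2P - 3, so 400 = 10P and P* = 40, Q* = 77.
Since 43 > 40, the floor is binding.
At P = 43: Qd = 397 - 8·43 = 53 and Qs = 2·43 - 3 = 83.
Producer surplus without the control is ½ · (40 - 1.5) · 77 = 1482.25.
With the floor, 53 units are sold at 43. The supply price at Q = 53 is 28, so PS = ½ · [(43 - 1.5) + (43 - 28)] · 53 = 1497.25.
Change in producer surplus = 1497.25 - 1482.25 = 15.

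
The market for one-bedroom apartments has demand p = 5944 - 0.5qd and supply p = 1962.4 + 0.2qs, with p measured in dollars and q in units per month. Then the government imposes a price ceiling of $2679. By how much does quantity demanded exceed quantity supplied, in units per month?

2947

Rearranging demand gives qd = 11888 - 2p; rearranging supply gives qs = 5p - 9812. In a free market, 11888 - 2p = 5p - 9812 gives the equilibrium p* = 3100, q* = 5688.
The ceiling of 2679 is below the equilibrium price 3100, so it binds.
At p = 2679: qd = 11888 - 2·2679 = 6530 and qs = 5·2679 - 9812 = 3583.
Shortage = qd - qs = 6530 - 3583 = 2947.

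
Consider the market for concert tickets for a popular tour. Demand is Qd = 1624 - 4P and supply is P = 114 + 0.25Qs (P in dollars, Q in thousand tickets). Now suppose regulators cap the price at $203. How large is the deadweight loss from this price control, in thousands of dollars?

12996

Rearranging supply gives Qs = 4P - 456. In a free market, 1624 - 4P = 4P - 456 gives the equilibrium P* = 260, Q* = 584.
Because the ceiling (203) lies below the market-clearing price, it is binding.
At P = 203: Qd = 1624 - 4·203 = 812 and Qs = 4·203 - 456 = 356.
Quantity traded falls to 356. At Q = 356 the demand price is (1624 - 356)/4 = 317 and the supply price is (456 + 356)/4 = 203.
Deadweight loss = ½ · (317 - 203) · (584 - 356) = ½ · 114 · 228 = 12996.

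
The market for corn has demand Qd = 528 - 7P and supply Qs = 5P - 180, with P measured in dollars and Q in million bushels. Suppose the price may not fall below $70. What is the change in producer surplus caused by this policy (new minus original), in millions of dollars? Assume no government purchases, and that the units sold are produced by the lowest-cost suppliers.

-174.9

Equilibrium: 528 - 7P = 5P - 180, so 708 = 12P and P* = 59, Q* = 115.
The floor of 70 is above the equilibrium price 59, so it binds.
At P = 70: Qd = 528 - 7·70 = 38 and Qs = 5·70 - 180 = 170.
Producer surplus without the control is ½ · (59 - 36) · 115 = 1322.5.
With the floor, 38 units are sold at 70. The supply price at Q = 38 is 43.6, so PS = ½ · [(70 - 36) + (70 - 43.6)] · 38 = 1147.6.
Change in producer surplus = 1147.6 - 1322.5 = -174.9.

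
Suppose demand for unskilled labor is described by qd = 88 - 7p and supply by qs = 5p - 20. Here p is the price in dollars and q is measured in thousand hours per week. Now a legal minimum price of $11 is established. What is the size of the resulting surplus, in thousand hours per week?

Setting quantity demanded equal to quantity supplied, 88 - 7p = 5p - 20, gives p* = 9 and q* = 25.
Since 11 > 9, the floor is binding.
At p = 11: qd = 88 - 7·11 = 11 and qs = 5·11 - 20 = 35.
Surplus = qs - qd = 35 - 11 = 24.

24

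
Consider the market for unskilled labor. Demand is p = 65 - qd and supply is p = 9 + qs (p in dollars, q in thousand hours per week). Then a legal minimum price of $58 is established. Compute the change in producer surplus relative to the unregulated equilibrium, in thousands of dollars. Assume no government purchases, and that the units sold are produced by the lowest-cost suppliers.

Rearranging demand gives qd = 65 - p; rearranging supply gives qs = p - 9. Equilibrium: 65 - p = p - 9, so 74 = 2p and p* = 37, q* = 28.
Since 58 > 37, the floor is binding.
At p = 58: qd = 65 - 58 = 7 and qs = 58 - 9 = 49.
Producer surplus without the control is ½ · (37 - 9) · 28 = 392.
With the floor, 7 units are sold at 58. The supply price at q = 7 is 16, so PS = ½ · [(58 - 9) + (58 - 16)] · 7 = 318.5.
Change in producer surplus = 318.5 - 392 = -73.5.

-73.5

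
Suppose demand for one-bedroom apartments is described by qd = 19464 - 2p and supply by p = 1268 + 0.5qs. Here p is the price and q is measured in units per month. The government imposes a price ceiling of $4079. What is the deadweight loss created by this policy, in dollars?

Rearranging supply gives qs = 2p - 2536. Equilibrium: 19464 - 2p = 2p - 2536, so 22000 = 4p and p* = 5500, q* = 8464.
Since 4079 < 5500, the ceiling is binding.
At p = 4079: qd = 19464 - 2·4079 = 11306 and qs = 2·4079 - 2536 = 5622.
Quantity traded falls to 5622. At q = 5622 the demand price is (19464 - 5622)/2 = 6921 and the supply price is (2536 + 5622)/2 = 4079.
Deadweight loss = ½ · (6921 - 4079) · (8464 - 5622) = ½ · 2842 · 2842 = 4038482.

4038482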